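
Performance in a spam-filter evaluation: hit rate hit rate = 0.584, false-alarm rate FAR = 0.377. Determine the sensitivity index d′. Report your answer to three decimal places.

Φ⁻¹(0.584) = 0.2121, Φ⁻¹(0.377) = -0.3134
d' = z(H) − z(FA) = 0.2121 − (-0.3134) = 0.5255

d′ = 0.526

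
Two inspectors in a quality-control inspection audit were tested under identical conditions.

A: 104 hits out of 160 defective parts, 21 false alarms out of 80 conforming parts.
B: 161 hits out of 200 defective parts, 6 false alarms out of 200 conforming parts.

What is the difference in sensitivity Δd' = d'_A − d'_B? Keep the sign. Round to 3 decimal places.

Δd' = -1.719

A: z(0.6500) = 0.3853, z(0.2625) = -0.6357, d' = 1.0210
B: z(0.8050) = 0.8596, z(0.0300) = -1.8808, d' = 2.7404
Δd' = d'_A − d'_B = 1.0210 − 2.7404 = -1.7194
B has the higher sensitivity.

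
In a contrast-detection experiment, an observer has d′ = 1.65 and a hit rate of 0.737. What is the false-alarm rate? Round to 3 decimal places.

z(hit rate) = z(0.737) = 0.6341
z(FA) = z(H) − d' = 0.6341 − 1.65 = -1.0159
false-alarm rate = Φ(-1.0159) = 0.1548

false-alarm rate = 0.155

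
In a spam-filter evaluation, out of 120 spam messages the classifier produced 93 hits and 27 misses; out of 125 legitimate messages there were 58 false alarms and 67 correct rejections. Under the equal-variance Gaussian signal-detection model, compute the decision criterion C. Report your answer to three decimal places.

H = 93/120 = 0.7750
FA = 58/125 = 0.4640
z(H) = 0.7554
z(FA) = -0.0904
c = −½·[z(H) + z(FA)] = −0.5 × (0.7554 + (-0.0904)) = -0.3325

C = -0.333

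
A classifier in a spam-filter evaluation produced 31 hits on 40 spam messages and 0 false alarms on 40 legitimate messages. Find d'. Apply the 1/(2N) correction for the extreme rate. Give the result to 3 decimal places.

d' = 2.997

The false-alarm rate is 0/40 = 0, so apply the 1/(2N) correction: FA → 1/(2·40) = 0.01250.
z(H) = z(0.77500) = 0.7554
z(FA) = z(0.01250) = -2.2414
d' = 0.7554 − (-2.2414) = 2.9968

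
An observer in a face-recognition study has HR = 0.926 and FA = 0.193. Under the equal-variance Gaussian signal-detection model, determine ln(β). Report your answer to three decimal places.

ln β = -0.671

Φ⁻¹(H) = 1.4466
Φ⁻¹(FA) = -0.8669
ln β = −½·[z(H)² − z(FA)²] = −0.5 × (2.0927 − 0.7515) = -0.6706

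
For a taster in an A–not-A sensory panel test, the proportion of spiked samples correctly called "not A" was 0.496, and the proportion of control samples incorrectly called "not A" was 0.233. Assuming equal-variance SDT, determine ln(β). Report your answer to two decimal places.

ln β = 0.27

Φ⁻¹(H) = -0.010
Φ⁻¹(FA) = -0.729
ln β = −½·[z(H)² − z(FA)²] = −0.5 × (0.000 − 0.531) = 0.2655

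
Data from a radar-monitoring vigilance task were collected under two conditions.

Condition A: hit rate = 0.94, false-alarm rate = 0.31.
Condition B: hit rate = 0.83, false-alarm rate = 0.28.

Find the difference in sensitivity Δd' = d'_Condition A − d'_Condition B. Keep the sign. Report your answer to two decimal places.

Condition A: z(0.94) = 1.555, z(0.31) = -0.496, d' = 2.051
Condition B: z(0.83) = 0.954, z(0.28) = -0.583, d' = 1.537
Δd' = d'_Condition A − d'_Condition B = 2.051 − 1.537 = 0.514
Condition A has the higher sensitivity.

Δd' = 0.51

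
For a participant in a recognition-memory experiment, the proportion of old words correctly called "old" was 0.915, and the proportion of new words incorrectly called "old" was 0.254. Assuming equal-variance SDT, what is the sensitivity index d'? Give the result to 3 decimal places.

d' = 2.034

z(0.915) = 1.3722, z(0.254) = -0.6620
d' = z(H) − z(FA) = 1.3722 − (-0.6620) = 2.0342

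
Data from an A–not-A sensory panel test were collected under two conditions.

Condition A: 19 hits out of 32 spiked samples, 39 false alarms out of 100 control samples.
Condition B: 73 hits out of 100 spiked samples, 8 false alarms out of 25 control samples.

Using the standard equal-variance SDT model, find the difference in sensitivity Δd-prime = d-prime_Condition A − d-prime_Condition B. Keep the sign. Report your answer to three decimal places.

Condition A: z(0.5938) = 0.2373, z(0.3900) = -0.2793, d' = 0.5166
Condition B: z(0.7300) = 0.6128, z(0.3200) = -0.4677, d' = 1.0805
Δd' = d'_Condition A − d'_Condition B = 0.5166 − 1.0805 = -0.5639
Condition B has the higher sensitivity.

Δd-prime = -0.564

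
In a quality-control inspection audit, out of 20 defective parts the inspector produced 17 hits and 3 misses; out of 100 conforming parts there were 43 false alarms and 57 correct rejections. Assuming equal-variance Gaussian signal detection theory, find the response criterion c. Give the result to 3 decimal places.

c = -0.430

H = 17/20 = 0.8500
FA = 43/100 = 0.4300
z(H) = 1.0364
z(FA) = -0.1764
c = −½·[z(H) + z(FA)] = −0.5 × (1.0364 + (-0.1764)) = -0.4300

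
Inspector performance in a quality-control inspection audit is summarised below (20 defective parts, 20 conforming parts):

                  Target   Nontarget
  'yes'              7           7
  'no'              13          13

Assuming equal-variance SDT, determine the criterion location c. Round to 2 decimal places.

c = 0.39

H = 7/20 = 0.3500
FA = 7/20 = 0.3500
z(H) = z(0.3500) = -0.3853
z(FA) = z(0.3500) = -0.3853
c = −½·[z(H) + z(FA)] = −0.5 × (-0.3853 + (-0.3853)) = 0.3853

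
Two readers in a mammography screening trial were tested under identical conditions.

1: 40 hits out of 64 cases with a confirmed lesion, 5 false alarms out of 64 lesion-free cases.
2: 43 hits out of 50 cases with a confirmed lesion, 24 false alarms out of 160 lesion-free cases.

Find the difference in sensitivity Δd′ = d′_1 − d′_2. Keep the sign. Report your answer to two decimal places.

Δd′ = -0.38

1: z(0.6250) = 0.319, z(0.0781) = -1.418, d' = 1.737
2: z(0.8600) = 1.080, z(0.1500) = -1.036, d' = 2.116
Δd' = d'_1 − d'_2 = 1.737 − 2.116 = -0.379
2 has the higher sensitivity.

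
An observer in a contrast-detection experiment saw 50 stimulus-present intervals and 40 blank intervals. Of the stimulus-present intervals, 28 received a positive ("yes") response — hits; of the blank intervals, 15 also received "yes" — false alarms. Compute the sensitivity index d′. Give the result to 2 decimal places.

d′ = 0.47

H = 28/50 = 0.5600
FA = 15/40 = 0.3750
z(0.5600) = 0.151, z(0.3750) = -0.319
d' = z(H) − z(FA) = 0.151 − (-0.319) = 0.470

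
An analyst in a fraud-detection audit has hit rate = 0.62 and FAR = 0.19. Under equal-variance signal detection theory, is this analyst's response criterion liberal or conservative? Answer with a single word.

z(H) = 0.305, z(FA) = -0.878
c = −½·(z(H) + z(FA)) = 0.2865
c > 0 → conservative criterion (biased toward responding “no”).

conservative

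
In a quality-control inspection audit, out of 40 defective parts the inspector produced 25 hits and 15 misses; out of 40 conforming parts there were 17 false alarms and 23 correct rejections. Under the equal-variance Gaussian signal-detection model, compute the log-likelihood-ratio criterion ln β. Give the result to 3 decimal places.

H = 25/40 = 0.6250
FA = 17/40 = 0.4250
Φ⁻¹(H) = 0.3186
Φ⁻¹(FA) = -0.1891
ln β = −½·[z(H)² − z(FA)²] = −0.5 × (0.1015 − 0.0358) = -0.03285

ln β = -0.033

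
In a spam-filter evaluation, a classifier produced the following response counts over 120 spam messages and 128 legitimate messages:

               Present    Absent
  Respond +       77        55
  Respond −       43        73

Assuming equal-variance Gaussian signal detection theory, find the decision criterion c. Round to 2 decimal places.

c = -0.09

H = 77/120 = 0.6417
FA = 55/128 = 0.4297
Φ⁻¹(0.6417) = 0.363, Φ⁻¹(0.4297) = -0.177
c = −½·[z(H) + z(FA)] = −0.5 × (0.363 + (-0.177)) = -0.093
c < 0: the classifier has a liberal response bias.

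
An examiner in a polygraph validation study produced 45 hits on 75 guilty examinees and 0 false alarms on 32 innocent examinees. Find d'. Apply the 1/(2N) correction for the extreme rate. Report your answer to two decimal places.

d' = 2.41

The false-alarm rate is 0/32 = 0, so apply the 1/(2N) correction: FA → 1/(2·32) = 0.01562.
z(H) = z(0.60000) = 0.253
z(FA) = z(0.01562) = -2.154
d' = 0.253 − (-2.154) = 2.407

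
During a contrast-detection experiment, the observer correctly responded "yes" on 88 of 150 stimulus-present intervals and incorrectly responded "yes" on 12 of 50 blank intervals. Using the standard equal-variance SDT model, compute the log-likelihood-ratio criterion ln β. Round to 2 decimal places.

H = 88/150 = 0.5867
FA = 12/50 = 0.2400
z(H) = z(0.5867) = 0.219
z(FA) = z(0.2400) = -0.706
ln β = −½·[z(H)² − z(FA)²] = −0.5 × (0.048 − 0.498) = 0.225

ln β = 0.23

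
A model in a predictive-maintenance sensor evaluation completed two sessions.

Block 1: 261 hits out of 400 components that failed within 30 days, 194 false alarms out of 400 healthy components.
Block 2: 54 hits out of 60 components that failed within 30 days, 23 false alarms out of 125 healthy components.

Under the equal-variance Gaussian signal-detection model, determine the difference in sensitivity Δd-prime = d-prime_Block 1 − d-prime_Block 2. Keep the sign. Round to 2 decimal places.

Block 1: z(0.6525) = 0.392, z(0.4850) = -0.038, d' = 0.430
Block 2: z(0.9000) = 1.282, z(0.1840) = -0.900, d' = 2.182
Δd' = d'_Block 1 − d'_Block 2 = 0.430 − 2.182 = -1.752
Block 2 has the higher sensitivity.

Δd-prime = -1.75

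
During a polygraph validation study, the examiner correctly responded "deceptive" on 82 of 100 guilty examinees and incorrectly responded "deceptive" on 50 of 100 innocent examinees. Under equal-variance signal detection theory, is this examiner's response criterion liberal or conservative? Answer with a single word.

liberal

z(H) = 0.915, z(FA) = 0.000
c = −½·(z(H) + z(FA)) = -0.4575
c < 0 → liberal criterion (biased toward responding “yes”).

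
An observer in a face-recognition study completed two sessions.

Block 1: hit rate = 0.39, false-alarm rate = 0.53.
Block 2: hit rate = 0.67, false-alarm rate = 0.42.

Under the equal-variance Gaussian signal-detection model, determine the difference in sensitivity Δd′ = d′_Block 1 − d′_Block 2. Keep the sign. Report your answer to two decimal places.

Block 1: z(0.39) = -0.279, z(0.53) = 0.075, d' = -0.354
Block 2: z(0.67) = 0.440, z(0.42) = -0.202, d' = 0.642
Δd' = d'_Block 1 − d'_Block 2 = -0.354 − 0.642 = -0.996
Block 2 has the higher sensitivity.

Δd′ = -1.00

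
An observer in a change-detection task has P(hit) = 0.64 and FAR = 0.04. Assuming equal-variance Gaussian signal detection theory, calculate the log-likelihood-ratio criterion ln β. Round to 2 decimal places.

ln β = 1.47

Φ⁻¹(H) = 0.358
Φ⁻¹(FA) = -1.751
ln β = −½·[z(H)² − z(FA)²] = −0.5 × (0.128 − 3.066) = 1.469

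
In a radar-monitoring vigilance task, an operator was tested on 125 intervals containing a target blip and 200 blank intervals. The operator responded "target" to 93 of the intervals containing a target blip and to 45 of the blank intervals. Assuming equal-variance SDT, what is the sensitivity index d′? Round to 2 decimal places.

d′ = 1.41

H = 93/125 = 0.7440
FA = 45/200 = 0.2250
z(H) = 0.6557
z(FA) = -0.7554
d' = z(H) − z(FA) = 0.6557 − (-0.7554) = 1.4111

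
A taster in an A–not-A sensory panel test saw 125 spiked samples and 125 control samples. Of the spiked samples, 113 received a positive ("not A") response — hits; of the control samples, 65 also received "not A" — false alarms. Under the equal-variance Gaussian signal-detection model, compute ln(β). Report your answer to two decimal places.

H = 113/125 = 0.9040
FA = 65/125 = 0.5200
Φ⁻¹(0.9040) = 1.305, Φ⁻¹(0.5200) = 0.050
ln β = −½·[z(H)² − z(FA)²] = −0.5 × (1.703 − 0.003) = -0.850

ln β = -0.85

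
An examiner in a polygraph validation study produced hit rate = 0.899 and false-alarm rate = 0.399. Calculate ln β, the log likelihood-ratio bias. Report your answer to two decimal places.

z(H) = z(0.899) = 1.276
z(FA) = z(0.399) = -0.256
ln β = −½·[z(H)² − z(FA)²] = −0.5 × (1.628 − 0.066) = -0.781

ln β = -0.78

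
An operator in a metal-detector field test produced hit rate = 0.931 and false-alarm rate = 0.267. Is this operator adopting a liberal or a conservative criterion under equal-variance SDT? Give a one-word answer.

z(H) = 1.483, z(FA) = -0.622
c = −½·(z(H) + z(FA)) = -0.4305
c < 0 → liberal criterion (biased toward responding “yes”).

liberal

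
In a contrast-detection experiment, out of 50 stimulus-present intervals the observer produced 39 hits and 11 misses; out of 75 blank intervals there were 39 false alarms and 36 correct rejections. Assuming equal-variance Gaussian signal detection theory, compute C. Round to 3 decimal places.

C = -0.411

H = 39/50 = 0.7800
FA = 39/75 = 0.5200
Φ⁻¹(0.7800) = 0.7722, Φ⁻¹(0.5200) = 0.0502
c = −½·[z(H) + z(FA)] = −0.5 × (0.7722 + 0.0502) = -0.4112
c < 0: the observer has a liberal response bias.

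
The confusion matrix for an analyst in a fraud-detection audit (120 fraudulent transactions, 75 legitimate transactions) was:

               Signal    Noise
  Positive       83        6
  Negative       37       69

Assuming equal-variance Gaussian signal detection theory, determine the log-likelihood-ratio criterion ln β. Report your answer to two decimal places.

ln β = 0.86

H = 83/120 = 0.6917
FA = 6/75 = 0.0800
z(H) = z(0.6917) = 0.501
z(FA) = z(0.0800) = -1.405
ln β = −½·[z(H)² − z(FA)²] = −0.5 × (0.251 − 1.974) = 0.8615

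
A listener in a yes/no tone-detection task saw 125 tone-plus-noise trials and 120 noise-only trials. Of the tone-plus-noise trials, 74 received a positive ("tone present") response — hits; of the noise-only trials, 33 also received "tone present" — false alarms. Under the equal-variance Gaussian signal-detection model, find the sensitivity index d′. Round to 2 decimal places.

H = 74/125 = 0.5920
FA = 33/120 = 0.2750
z(H) = 0.2327
z(FA) = -0.5978
d' = z(H) − z(FA) = 0.2327 − (-0.5978) = 0.8305

d′ = 0.83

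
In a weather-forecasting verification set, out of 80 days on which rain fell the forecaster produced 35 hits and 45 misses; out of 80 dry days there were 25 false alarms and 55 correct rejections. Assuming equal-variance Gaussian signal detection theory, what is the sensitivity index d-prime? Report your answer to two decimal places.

H = 35/80 = 0.4375
FA = 25/80 = 0.3125
Φ⁻¹(0.4375) = -0.157, Φ⁻¹(0.3125) = -0.489
d' = z(H) − z(FA) = -0.157 − (-0.489) = 0.332

d-prime = 0.33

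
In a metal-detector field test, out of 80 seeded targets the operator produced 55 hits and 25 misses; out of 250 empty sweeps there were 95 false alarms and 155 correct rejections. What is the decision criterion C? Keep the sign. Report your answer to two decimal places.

H = 55/80 = 0.6875
FA = 95/250 = 0.3800
Φ⁻¹(H) = Φ⁻¹(0.6875) = 0.489
Φ⁻¹(FA) = Φ⁻¹(0.3800) = -0.305
c = −½·[z(H) + z(FA)] = −0.5 × (0.489 + (-0.305)) = -0.092
c < 0: the operator has a liberal response bias.

C = -0.09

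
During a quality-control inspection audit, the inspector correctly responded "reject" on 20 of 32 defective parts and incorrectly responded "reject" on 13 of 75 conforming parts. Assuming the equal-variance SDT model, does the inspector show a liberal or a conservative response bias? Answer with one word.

z(H) = 0.319, z(FA) = -0.941
c = −½·(z(H) + z(FA)) = 0.311
c > 0 → conservative criterion (biased toward responding “no”).

conservative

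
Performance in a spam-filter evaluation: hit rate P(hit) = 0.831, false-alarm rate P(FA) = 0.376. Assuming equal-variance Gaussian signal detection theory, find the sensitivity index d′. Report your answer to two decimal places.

z(0.831) = 0.958, z(0.376) = -0.316
d' = z(H) − z(FA) = 0.958 − (-0.316) = 1.274

d′ = 1.27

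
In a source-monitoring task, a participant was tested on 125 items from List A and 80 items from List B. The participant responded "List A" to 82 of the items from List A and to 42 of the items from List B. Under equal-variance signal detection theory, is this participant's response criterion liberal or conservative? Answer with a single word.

z(H) = 0.402, z(FA) = 0.063
c = −½·(z(H) + z(FA)) = -0.2325
c < 0 → liberal criterion (biased toward responding “yes”).

liberal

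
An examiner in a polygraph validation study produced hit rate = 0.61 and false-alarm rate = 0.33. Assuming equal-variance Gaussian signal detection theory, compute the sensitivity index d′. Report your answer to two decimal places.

z(H) = 0.2793
z(FA) = -0.4399
d' = z(H) − z(FA) = 0.2793 − (-0.4399) = 0.7192

d′ = 0.72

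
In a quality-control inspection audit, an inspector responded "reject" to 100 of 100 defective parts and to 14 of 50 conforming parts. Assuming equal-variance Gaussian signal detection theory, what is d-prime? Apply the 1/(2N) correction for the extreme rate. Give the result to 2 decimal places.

d-prime = 3.16

The hit rate is 100/100 = 1, so apply the 1/(2N) correction: H → 1 − 1/(2·100) = 0.99500.
z(H) = z(0.99500) = 2.576
z(FA) = z(0.28000) = -0.583
d' = 2.576 − (-0.583) = 3.159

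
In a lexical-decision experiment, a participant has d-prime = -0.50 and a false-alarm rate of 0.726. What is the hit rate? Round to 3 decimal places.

z(false-alarm rate) = z(0.726) = 0.6008
z(H) = z(FA) + d' = 0.6008 + (-0.50) = 0.1008
hit rate = Φ(0.1008) = 0.5401

hit rate = 0.540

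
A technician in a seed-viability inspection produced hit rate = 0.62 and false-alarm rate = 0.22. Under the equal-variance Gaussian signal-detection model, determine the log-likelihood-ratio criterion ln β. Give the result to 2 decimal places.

Φ⁻¹(H) = Φ⁻¹(0.62) = 0.305
Φ⁻¹(FA) = Φ⁻¹(0.22) = -0.772
ln β = −½·[z(H)² − z(FA)²] = −0.5 × (0.093 − 0.596) = 0.2515

ln β = 0.25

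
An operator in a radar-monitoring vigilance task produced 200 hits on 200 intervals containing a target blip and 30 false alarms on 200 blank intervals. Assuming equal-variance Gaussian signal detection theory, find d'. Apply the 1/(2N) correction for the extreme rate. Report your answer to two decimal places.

d' = 3.84

The hit rate is 200/200 = 1, so apply the 1/(2N) correction: H → 1 − 1/(2·200) = 0.99750.
z(H) = z(0.99750) = 2.807
z(FA) = z(0.15000) = -1.036
d' = 2.807 − (-1.036) = 3.843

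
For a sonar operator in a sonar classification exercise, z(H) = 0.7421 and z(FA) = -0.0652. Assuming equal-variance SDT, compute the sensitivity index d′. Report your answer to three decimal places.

d′ = 0.807

d' = z(H) − z(FA) = 0.7421 − (-0.0652) = 0.8073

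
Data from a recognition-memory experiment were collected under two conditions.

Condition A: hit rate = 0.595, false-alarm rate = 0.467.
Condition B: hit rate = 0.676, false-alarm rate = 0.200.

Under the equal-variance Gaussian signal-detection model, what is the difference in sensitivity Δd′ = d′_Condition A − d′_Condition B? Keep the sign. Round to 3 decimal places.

Δd′ = -0.975

Condition A: z(0.595) = 0.2404, z(0.467) = -0.0828, d' = 0.3232
Condition B: z(0.676) = 0.4565, z(0.200) = -0.8416, d' = 1.2981
Δd' = d'_Condition A − d'_Condition B = 0.3232 − 1.2981 = -0.9749
Condition B has the higher sensitivity.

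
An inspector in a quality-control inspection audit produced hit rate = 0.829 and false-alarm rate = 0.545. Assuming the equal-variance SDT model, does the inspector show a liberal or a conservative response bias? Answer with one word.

z(H) = 0.950, z(FA) = 0.113
c = −½·(z(H) + z(FA)) = -0.5315
c < 0 → liberal criterion (biased toward responding “yes”).

liberal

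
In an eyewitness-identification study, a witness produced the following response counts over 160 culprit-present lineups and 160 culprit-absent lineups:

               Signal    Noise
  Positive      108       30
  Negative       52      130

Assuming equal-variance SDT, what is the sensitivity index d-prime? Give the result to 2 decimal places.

H = 108/160 = 0.6750
FA = 30/160 = 0.1875
Φ⁻¹(0.6750) = 0.454, Φ⁻¹(0.1875) = -0.887
d' = z(H) − z(FA) = 0.454 − (-0.887) = 1.341

d-prime = 1.34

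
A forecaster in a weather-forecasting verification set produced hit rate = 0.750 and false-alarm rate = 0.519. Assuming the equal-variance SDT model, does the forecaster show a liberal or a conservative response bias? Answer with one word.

liberal

z(H) = 0.674, z(FA) = 0.048
c = −½·(z(H) + z(FA)) = -0.361
c < 0 → liberal criterion (biased toward responding “yes”).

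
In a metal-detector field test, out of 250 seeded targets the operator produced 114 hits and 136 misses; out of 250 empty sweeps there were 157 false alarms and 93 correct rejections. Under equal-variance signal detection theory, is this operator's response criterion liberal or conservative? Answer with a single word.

z(H) = -0.111, z(FA) = 0.327
c = −½·(z(H) + z(FA)) = -0.108
c < 0 → liberal criterion (biased toward responding “yes”).

liberal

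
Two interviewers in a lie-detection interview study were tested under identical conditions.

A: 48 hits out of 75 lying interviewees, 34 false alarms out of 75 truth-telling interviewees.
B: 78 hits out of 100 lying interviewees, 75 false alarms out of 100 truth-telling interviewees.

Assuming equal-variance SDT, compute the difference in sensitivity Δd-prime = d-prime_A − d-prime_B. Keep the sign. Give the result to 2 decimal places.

Δd-prime = 0.38

A: z(0.6400) = 0.358, z(0.4533) = -0.117, d' = 0.475
B: z(0.7800) = 0.772, z(0.7500) = 0.674, d' = 0.098
Δd' = d'_A − d'_B = 0.475 − 0.098 = 0.377
A has the higher sensitivity.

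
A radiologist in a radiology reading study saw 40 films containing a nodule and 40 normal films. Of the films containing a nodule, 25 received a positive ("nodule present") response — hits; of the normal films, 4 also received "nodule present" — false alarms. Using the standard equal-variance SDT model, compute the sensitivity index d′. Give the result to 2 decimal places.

d′ = 1.60

H = 25/40 = 0.6250
FA = 4/40 = 0.1000
z(0.6250) = 0.3186, z(0.1000) = -1.2816
d' = z(H) − z(FA) = 0.3186 − (-1.2816) = 1.6002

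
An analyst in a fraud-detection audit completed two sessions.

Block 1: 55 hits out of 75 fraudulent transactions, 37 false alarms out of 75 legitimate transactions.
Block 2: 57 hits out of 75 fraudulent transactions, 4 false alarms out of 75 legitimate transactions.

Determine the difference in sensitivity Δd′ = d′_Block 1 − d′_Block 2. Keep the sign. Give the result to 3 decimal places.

Δd′ = -1.680

Block 1: z(0.7333) = 0.6228, z(0.4933) = -0.0168, d' = 0.6396
Block 2: z(0.7600) = 0.7063, z(0.0533) = -1.6137, d' = 2.3200
Δd' = d'_Block 1 − d'_Block 2 = 0.6396 − 2.3200 = -1.6804
Block 2 has the higher sensitivity.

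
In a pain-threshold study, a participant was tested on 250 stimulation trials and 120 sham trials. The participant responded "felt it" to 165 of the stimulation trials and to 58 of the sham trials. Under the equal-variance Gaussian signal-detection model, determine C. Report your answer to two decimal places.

H = 165/250 = 0.6600
FA = 58/120 = 0.4833
z(0.6600) = 0.4125, z(0.4833) = -0.0419
c = −½·[z(H) + z(FA)] = −0.5 × (0.4125 + (-0.0419)) = -0.1853
c < 0: the participant has a liberal response bias.

C = -0.19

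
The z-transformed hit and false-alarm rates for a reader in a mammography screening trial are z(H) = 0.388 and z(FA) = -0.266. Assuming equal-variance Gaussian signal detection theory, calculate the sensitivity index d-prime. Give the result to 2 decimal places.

d' = z(H) − z(FA) = 0.388 − (-0.266) = 0.654

d-prime = 0.65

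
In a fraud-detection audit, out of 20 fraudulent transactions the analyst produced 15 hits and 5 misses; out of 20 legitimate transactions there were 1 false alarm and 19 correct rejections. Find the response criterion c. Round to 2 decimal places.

H = 15/20 = 0.7500
FA = 1/20 = 0.0500
z(H) = z(0.7500) = 0.6745
z(FA) = z(0.0500) = -1.6449
c = −½·[z(H) + z(FA)] = −0.5 × (0.6745 + (-1.6449)) = 0.4852

c = 0.49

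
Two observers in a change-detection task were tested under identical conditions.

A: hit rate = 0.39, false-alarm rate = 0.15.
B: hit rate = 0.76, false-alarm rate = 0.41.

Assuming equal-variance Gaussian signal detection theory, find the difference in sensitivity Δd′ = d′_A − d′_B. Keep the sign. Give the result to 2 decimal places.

Δd′ = -0.18

A: z(0.39) = -0.279, z(0.15) = -1.036, d' = 0.757
B: z(0.76) = 0.706, z(0.41) = -0.228, d' = 0.934
Δd' = d'_A − d'_B = 0.757 − 0.934 = -0.177
B has the higher sensitivity.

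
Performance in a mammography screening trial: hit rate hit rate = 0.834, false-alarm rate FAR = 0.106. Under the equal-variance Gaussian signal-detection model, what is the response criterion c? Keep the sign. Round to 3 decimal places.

c = 0.139

z(H) = 0.9701
z(FA) = -1.2481
c = −½·[z(H) + z(FA)] = −0.5 × (0.9701 + (-1.2481)) = 0.1390
c > 0: the reader has a conservative response bias.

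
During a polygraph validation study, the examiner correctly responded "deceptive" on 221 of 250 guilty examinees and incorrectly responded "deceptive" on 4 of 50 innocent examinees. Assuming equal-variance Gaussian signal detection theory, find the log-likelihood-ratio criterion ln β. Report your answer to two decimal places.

H = 221/250 = 0.8840
FA = 4/50 = 0.0800
z(H) = z(0.8840) = 1.195
z(FA) = z(0.0800) = -1.405
ln β = −½·[z(H)² − z(FA)²] = −0.5 × (1.428 − 1.974) = 0.273

ln β = 0.27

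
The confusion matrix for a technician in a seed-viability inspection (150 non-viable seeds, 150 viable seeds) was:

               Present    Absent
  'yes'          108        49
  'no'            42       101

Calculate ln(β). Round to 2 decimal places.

H = 108/150 = 0.7200
FA = 49/150 = 0.3267
z(H) = z(0.7200) = 0.583
z(FA) = z(0.3267) = -0.449
ln β = −½·[z(H)² − z(FA)²] = −0.5 × (0.340 − 0.202) = -0.069

ln β = -0.07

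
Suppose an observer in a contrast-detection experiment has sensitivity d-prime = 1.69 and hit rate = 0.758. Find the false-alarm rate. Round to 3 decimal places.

z(hit rate) = z(0.758) = 0.6999
z(FA) = z(H) − d' = 0.6999 − 1.69 = -0.9901
false-alarm rate = Φ(-0.9901) = 0.1611

false-alarm rate = 0.161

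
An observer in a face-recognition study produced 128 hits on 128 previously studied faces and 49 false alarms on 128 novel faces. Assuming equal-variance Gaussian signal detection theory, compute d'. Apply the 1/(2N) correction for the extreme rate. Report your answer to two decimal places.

d' = 2.96

The hit rate is 128/128 = 1, so apply the 1/(2N) correction: H → 1 − 1/(2·128) = 0.99609.
z(H) = z(0.99609) = 2.660
z(FA) = z(0.38281) = -0.298
d' = 2.660 − (-0.298) = 2.958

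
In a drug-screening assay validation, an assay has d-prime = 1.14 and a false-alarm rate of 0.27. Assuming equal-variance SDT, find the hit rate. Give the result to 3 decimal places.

hit rate = 0.701

z(false-alarm rate) = z(0.27) = -0.6128
z(H) = z(FA) + d' = -0.6128 + 1.14 = 0.5272
hit rate = Φ(0.5272) = 0.7010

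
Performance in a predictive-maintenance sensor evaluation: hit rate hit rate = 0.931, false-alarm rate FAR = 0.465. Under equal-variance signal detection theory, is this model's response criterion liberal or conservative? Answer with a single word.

liberal

z(H) = 1.483, z(FA) = -0.088
c = −½·(z(H) + z(FA)) = -0.6975
c < 0 → liberal criterion (biased toward responding “yes”).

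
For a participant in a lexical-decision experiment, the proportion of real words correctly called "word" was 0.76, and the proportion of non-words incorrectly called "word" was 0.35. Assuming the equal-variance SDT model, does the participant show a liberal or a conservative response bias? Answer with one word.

liberal

z(H) = 0.706, z(FA) = -0.385
c = −½·(z(H) + z(FA)) = -0.1605
c < 0 → liberal criterion (biased toward responding “yes”).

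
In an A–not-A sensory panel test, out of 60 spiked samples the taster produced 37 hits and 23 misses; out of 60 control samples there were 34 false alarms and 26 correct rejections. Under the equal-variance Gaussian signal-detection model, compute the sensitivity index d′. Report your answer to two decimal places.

d′ = 0.13

H = 37/60 = 0.6167
FA = 34/60 = 0.5667
z(H) = z(0.6167) = 0.2968
z(FA) = z(0.5667) = 0.1680
d' = z(H) − z(FA) = 0.2968 − 0.1680 = 0.1288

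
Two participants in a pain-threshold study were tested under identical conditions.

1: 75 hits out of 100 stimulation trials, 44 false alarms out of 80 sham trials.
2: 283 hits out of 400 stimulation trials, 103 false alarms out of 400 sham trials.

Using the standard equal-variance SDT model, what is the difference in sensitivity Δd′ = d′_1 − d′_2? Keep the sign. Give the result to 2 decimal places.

1: z(0.7500) = 0.674, z(0.5500) = 0.126, d' = 0.548
2: z(0.7075) = 0.546, z(0.2575) = -0.651, d' = 1.197
Δd' = d'_1 − d'_2 = 0.548 − 1.197 = -0.649
2 has the higher sensitivity.

Δd′ = -0.65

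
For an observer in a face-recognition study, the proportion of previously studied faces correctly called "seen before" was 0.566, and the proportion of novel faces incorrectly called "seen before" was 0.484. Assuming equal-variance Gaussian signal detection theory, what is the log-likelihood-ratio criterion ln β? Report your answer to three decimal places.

ln β = -0.013

Φ⁻¹(H) = Φ⁻¹(0.566) = 0.1662
Φ⁻¹(FA) = Φ⁻¹(0.484) = -0.0401
ln β = −½·[z(H)² − z(FA)²] = −0.5 × (0.0276 − 0.0016) = -0.0130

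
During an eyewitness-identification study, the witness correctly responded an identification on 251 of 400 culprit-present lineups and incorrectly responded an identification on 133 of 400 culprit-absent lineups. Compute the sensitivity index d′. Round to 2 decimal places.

d′ = 0.76

H = 251/400 = 0.6275
FA = 133/400 = 0.3325
z(H) = 0.325
z(FA) = -0.433
d' = z(H) − z(FA) = 0.325 − (-0.433) = 0.758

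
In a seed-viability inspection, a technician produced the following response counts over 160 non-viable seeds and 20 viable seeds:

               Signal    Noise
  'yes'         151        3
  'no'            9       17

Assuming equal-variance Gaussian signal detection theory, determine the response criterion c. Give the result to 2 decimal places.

H = 151/160 = 0.9437
FA = 3/20 = 0.1500
Φ⁻¹(H) = Φ⁻¹(0.9437) = 1.5866
Φ⁻¹(FA) = Φ⁻¹(0.1500) = -1.0364
c = −½·[z(H) + z(FA)] = −0.5 × (1.5866 + (-1.0364)) = -0.2751

c = -0.28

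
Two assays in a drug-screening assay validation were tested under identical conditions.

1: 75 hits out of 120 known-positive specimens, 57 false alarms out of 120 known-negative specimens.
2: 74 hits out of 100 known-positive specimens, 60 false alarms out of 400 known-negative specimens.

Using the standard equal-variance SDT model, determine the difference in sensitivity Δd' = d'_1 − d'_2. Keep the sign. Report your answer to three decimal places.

1: z(0.6250) = 0.3186, z(0.4750) = -0.0627, d' = 0.3813
2: z(0.7400) = 0.6433, z(0.1500) = -1.0364, d' = 1.6797
Δd' = d'_1 − d'_2 = 0.3813 − 1.6797 = -1.2984
2 has the higher sensitivity.

Δd' = -1.298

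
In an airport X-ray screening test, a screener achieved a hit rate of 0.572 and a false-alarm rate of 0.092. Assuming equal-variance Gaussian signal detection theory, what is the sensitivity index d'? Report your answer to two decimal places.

z(H) = z(0.572) = 0.1815
z(FA) = z(0.092) = -1.3285
d' = z(H) − z(FA) = 0.1815 − (-1.3285) = 1.5100

d' = 1.51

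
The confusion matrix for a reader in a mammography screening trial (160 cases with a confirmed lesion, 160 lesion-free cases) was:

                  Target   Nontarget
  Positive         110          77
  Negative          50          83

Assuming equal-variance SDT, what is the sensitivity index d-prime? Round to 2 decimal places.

d-prime = 0.54

H = 110/160 = 0.6875
FA = 77/160 = 0.4813
z(0.6875) = 0.489, z(0.4813) = -0.047
d' = z(H) − z(FA) = 0.489 − (-0.047) = 0.536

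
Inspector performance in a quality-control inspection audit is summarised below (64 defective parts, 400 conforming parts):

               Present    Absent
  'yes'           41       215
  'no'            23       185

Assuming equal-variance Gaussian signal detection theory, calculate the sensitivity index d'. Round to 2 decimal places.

H = 41/64 = 0.6406
FA = 215/400 = 0.5375
z(H) = z(0.6406) = 0.360
z(FA) = z(0.5375) = 0.094
d' = z(H) − z(FA) = 0.360 − 0.094 = 0.266

d' = 0.27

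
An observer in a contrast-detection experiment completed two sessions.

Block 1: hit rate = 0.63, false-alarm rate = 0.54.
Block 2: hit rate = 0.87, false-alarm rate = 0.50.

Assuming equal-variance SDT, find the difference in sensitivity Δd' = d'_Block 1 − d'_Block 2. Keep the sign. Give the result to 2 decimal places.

Block 1: z(0.63) = 0.332, z(0.54) = 0.100, d' = 0.232
Block 2: z(0.87) = 1.126, z(0.50) = 0.000, d' = 1.126
Δd' = d'_Block 1 − d'_Block 2 = 0.232 − 1.126 = -0.894
Block 2 has the higher sensitivity.

Δd' = -0.89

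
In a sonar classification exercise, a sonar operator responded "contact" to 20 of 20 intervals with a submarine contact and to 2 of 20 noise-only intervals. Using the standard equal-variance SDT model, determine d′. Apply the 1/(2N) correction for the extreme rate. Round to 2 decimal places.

d′ = 3.24

The hit rate is 20/20 = 1, so apply the 1/(2N) correction: H → 1 − 1/(2·20) = 0.97500.
z(H) = z(0.97500) = 1.960
z(FA) = z(0.10000) = -1.282
d' = 1.960 − (-1.282) = 3.242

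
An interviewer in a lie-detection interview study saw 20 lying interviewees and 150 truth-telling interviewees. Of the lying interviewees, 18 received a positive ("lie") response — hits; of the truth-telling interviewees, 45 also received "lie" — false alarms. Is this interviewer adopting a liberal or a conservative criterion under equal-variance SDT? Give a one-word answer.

liberal

z(H) = 1.282, z(FA) = -0.524
c = −½·(z(H) + z(FA)) = -0.379
c < 0 → liberal criterion (biased toward responding “yes”).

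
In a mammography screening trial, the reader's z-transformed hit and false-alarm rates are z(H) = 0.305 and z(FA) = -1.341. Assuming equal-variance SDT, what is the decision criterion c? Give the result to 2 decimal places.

c = 0.52

c = −½·[z(H) + z(FA)] = −½·(0.305 + (-1.341)) = 0.518
c > 0: the reader has a conservative response bias.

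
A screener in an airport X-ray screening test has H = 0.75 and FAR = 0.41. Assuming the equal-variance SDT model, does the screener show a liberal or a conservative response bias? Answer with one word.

liberal

z(H) = 0.674, z(FA) = -0.228
c = −½·(z(H) + z(FA)) = -0.223
c < 0 → liberal criterion (biased toward responding “yes”).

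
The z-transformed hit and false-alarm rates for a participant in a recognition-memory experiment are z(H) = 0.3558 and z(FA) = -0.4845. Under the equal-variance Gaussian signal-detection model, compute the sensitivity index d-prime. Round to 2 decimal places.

d' = z(H) − z(FA) = 0.3558 − (-0.4845) = 0.8403

d-prime = 0.84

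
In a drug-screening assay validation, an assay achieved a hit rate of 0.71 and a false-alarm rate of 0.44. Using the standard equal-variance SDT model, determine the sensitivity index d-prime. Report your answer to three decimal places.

d-prime = 0.704

z(H) = z(0.71) = 0.5534
z(FA) = z(0.44) = -0.1510
d' = z(H) − z(FA) = 0.5534 − (-0.1510) = 0.7044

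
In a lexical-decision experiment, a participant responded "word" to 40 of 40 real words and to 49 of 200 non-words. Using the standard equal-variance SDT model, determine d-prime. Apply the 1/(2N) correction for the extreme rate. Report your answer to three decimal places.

d-prime = 2.932

The hit rate is 40/40 = 1, so apply the 1/(2N) correction: H → 1 − 1/(2·40) = 0.98750.
z(H) = z(0.98750) = 2.2414
z(FA) = z(0.24500) = -0.6903
d' = 2.2414 − (-0.6903) = 2.9317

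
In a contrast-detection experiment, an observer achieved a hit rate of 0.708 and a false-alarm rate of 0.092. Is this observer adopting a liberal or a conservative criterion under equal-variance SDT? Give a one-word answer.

z(H) = 0.548, z(FA) = -1.329
c = −½·(z(H) + z(FA)) = 0.3905
c > 0 → conservative criterion (biased toward responding “no”).

conservative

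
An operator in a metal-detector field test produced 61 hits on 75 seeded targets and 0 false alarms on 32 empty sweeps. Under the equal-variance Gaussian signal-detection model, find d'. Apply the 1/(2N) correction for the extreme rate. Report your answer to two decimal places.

d' = 3.04

The false-alarm rate is 0/32 = 0, so apply the 1/(2N) correction: FA → 1/(2·32) = 0.01562.
z(H) = z(0.81333) = 0.890
z(FA) = z(0.01562) = -2.154
d' = 0.890 − (-2.154) = 3.044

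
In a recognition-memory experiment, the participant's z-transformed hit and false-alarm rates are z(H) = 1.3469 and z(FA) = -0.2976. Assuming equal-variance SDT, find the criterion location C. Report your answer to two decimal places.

C = -0.52

c = −½·[z(H) + z(FA)] = −½·(1.3469 + (-0.2976)) = -0.52465
c < 0: the participant has a liberal response bias.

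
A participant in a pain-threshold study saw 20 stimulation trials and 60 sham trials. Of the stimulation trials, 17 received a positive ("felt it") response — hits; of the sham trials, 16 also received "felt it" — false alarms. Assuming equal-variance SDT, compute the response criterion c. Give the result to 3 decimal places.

H = 17/20 = 0.8500
FA = 16/60 = 0.2667
Φ⁻¹(H) = 1.0364
Φ⁻¹(FA) = -0.6228
c = −½·[z(H) + z(FA)] = −0.5 × (1.0364 + (-0.6228)) = -0.2068

c = -0.207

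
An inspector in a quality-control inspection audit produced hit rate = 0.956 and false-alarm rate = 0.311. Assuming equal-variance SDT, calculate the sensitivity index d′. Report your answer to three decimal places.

z(H) = z(0.956) = 1.7060
z(FA) = z(0.311) = -0.4930
d' = z(H) − z(FA) = 1.7060 − (-0.4930) = 2.1990

d′ = 2.199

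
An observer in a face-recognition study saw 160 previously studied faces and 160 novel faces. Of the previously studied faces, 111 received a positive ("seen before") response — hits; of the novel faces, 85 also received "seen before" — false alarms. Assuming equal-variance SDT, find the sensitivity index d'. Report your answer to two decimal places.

H = 111/160 = 0.6937
FA = 85/160 = 0.5312
z(H) = 0.5064
z(FA) = 0.0783
d' = z(H) − z(FA) = 0.5064 − 0.0783 = 0.4281

d' = 0.43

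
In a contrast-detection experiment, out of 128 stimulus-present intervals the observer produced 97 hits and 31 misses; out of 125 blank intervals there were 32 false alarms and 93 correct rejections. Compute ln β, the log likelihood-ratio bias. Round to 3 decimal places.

H = 97/128 = 0.7578
FA = 32/125 = 0.2560
z(H) = z(0.7578) = 0.6992
z(FA) = z(0.2560) = -0.6557
ln β = −½·[z(H)² − z(FA)²] = −0.5 × (0.4889 − 0.4299) = -0.0295

ln β = -0.030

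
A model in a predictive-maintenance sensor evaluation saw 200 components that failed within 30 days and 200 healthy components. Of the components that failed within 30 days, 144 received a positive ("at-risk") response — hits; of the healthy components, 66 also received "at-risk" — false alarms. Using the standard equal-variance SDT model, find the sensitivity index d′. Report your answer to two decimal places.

H = 144/200 = 0.7200
FA = 66/200 = 0.3300
z(0.7200) = 0.583, z(0.3300) = -0.440
d' = z(H) − z(FA) = 0.583 − (-0.440) = 1.023

d′ = 1.02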